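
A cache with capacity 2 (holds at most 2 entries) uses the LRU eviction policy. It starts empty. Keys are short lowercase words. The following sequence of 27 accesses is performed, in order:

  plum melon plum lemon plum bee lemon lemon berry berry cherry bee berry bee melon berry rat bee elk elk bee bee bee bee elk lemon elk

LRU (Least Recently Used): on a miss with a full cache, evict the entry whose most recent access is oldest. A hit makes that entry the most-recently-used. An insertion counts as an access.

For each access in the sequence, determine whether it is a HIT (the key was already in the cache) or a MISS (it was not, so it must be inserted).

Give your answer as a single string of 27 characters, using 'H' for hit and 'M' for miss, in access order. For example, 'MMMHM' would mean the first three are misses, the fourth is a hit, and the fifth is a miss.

LRU simulation (capacity=2):
  1. access plum: MISS. Cache (LRU->MRU): [plum]
  2. access melon: MISS. Cache (LRU->MRU): [plum melon]
  3. access plum: HIT. Cache (LRU->MRU): [melon plum]
  4. access lemon: MISS, evict melon. Cache (LRU->MRU): [plum lemon]
  5. access plum: HIT. Cache (LRU->MRU): [lemon plum]
  6. access bee: MISS, evict lemon. Cache (LRU->MRU): [plum bee]
  7. access lemon: MISS, evict plum. Cache (LRU->MRU): [bee lemon]
  8. access lemon: HIT. Cache (LRU->MRU): [bee lemon]
  9. access berry: MISS, evict bee. Cache (LRU->MRU): [lemon berry]
  10. access berry: HIT. Cache (LRU->MRU): [lemon berry]
  11. access cherry: MISS, evict lemon. Cache (LRU->MRU): [berry cherry]
  12. access bee: MISS, evict berry. Cache (LRU->MRU): [cherry bee]
  13. access berry: MISS, evict cherry. Cache (LRU->MRU): [bee berry]
  14. access bee: HIT. Cache (LRU->MRU): [berry bee]
  15. access melon: MISS, evict berry. Cache (LRU->MRU): [bee melon]
  16. access berry: MISS, evict bee. Cache (LRU->MRU): [melon berry]
  17. access rat: MISS, evict melon. Cache (LRU->MRU): [berry rat]
  18. access bee: MISS, evict berry. Cache (LRU->MRU): [rat bee]
  19. access elk: MISS, evict rat. Cache (LRU->MRU): [bee elk]
  20. access elk: HIT. Cache (LRU->MRU): [bee elk]
  21. access bee: HIT. Cache (LRU->MRU): [elk bee]
  22. access bee: HIT. Cache (LRU->MRU): [elk bee]
  23. access bee: HIT. Cache (LRU->MRU): [elk bee]
  24. access bee: HIT. Cache (LRU->MRU): [elk bee]
  25. access elk: HIT. Cache (LRU->MRU): [bee elk]
  26. access lemon: MISS, evict bee. Cache (LRU->MRU): [elk lemon]
  27. access elk: HIT. Cache (LRU->MRU): [lemon elk]
Total: 12 hits, 15 misses, 13 evictions

Answer: MMHMHMMHMHMMMHMMMMMHHHHHHMH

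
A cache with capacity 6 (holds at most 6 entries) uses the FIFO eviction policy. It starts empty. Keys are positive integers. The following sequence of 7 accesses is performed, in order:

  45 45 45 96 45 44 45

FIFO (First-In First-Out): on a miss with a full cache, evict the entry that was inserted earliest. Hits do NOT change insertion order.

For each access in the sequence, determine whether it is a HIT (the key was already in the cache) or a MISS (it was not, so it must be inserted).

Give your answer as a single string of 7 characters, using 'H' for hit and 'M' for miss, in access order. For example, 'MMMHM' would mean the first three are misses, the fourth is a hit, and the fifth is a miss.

FIFO simulation (capacity=6):
  1. access 45: MISS. Cache (old->new): [45]
  2. access 45: HIT. Cache (old->new): [45]
  3. access 45: HIT. Cache (old->new): [45]
  4. access 96: MISS. Cache (old->new): [45 96]
  5. access 45: HIT. Cache (old->new): [45 96]
  6. access 44: MISS. Cache (old->new): [45 96 44]
  7. access 45: HIT. Cache (old->new): [45 96 44]
Total: 4 hits, 3 misses, 0 evictions

Answer: MHHMHMH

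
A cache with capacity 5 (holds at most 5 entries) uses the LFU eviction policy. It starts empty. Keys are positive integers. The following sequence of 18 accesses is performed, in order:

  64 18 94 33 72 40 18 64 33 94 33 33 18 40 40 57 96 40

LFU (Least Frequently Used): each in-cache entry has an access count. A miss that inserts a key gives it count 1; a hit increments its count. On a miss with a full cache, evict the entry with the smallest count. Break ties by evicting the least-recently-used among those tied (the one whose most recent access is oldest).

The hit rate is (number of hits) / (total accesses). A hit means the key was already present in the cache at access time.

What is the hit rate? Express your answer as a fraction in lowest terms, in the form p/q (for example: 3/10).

Answer: 4/9

Derivation:
LFU simulation (capacity=5):
  1. access 64: MISS. Cache: [64(c=1)]
  2. access 18: MISS. Cache: [64(c=1) 18(c=1)]
  3. access 94: MISS. Cache: [64(c=1) 18(c=1) 94(c=1)]
  4. access 33: MISS. Cache: [64(c=1) 18(c=1) 94(c=1) 33(c=1)]
  5. access 72: MISS. Cache: [64(c=1) 18(c=1) 94(c=1) 33(c=1) 72(c=1)]
  6. access 40: MISS, evict 64(c=1). Cache: [18(c=1) 94(c=1) 33(c=1) 72(c=1) 40(c=1)]
  7. access 18: HIT, count now 2. Cache: [94(c=1) 33(c=1) 72(c=1) 40(c=1) 18(c=2)]
  8. access 64: MISS, evict 94(c=1). Cache: [33(c=1) 72(c=1) 40(c=1) 64(c=1) 18(c=2)]
  9. access 33: HIT, count now 2. Cache: [72(c=1) 40(c=1) 64(c=1) 18(c=2) 33(c=2)]
  10. access 94: MISS, evict 72(c=1). Cache: [40(c=1) 64(c=1) 94(c=1) 18(c=2) 33(c=2)]
  11. access 33: HIT, count now 3. Cache: [40(c=1) 64(c=1) 94(c=1) 18(c=2) 33(c=3)]
  12. access 33: HIT, count now 4. Cache: [40(c=1) 64(c=1) 94(c=1) 18(c=2) 33(c=4)]
  13. access 18: HIT, count now 3. Cache: [40(c=1) 64(c=1) 94(c=1) 18(c=3) 33(c=4)]
  14. access 40: HIT, count now 2. Cache: [64(c=1) 94(c=1) 40(c=2) 18(c=3) 33(c=4)]
  15. access 40: HIT, count now 3. Cache: [64(c=1) 94(c=1) 18(c=3) 40(c=3) 33(c=4)]
  16. access 57: MISS, evict 64(c=1). Cache: [94(c=1) 57(c=1) 18(c=3) 40(c=3) 33(c=4)]
  17. access 96: MISS, evict 94(c=1). Cache: [57(c=1) 96(c=1) 18(c=3) 40(c=3) 33(c=4)]
  18. access 40: HIT, count now 4. Cache: [57(c=1) 96(c=1) 18(c=3) 33(c=4) 40(c=4)]
Total: 8 hits, 10 misses, 5 evictions

Hit rate = 8/18 = 4/9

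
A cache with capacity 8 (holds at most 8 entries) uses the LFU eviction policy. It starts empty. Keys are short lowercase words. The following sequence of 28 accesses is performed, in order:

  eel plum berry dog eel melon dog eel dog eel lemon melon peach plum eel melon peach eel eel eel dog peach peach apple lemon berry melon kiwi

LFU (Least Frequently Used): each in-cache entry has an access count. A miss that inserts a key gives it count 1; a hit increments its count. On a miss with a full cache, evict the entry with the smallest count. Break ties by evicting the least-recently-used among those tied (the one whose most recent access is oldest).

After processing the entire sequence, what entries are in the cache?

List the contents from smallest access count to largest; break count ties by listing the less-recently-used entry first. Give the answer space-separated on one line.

Answer: kiwi plum lemon berry dog peach melon eel

Derivation:
LFU simulation (capacity=8):
  1. access eel: MISS. Cache: [eel(c=1)]
  2. access plum: MISS. Cache: [eel(c=1) plum(c=1)]
  3. access berry: MISS. Cache: [eel(c=1) plum(c=1) berry(c=1)]
  4. access dog: MISS. Cache: [eel(c=1) plum(c=1) berry(c=1) dog(c=1)]
  5. access eel: HIT, count now 2. Cache: [plum(c=1) berry(c=1) dog(c=1) eel(c=2)]
  6. access melon: MISS. Cache: [plum(c=1) berry(c=1) dog(c=1) melon(c=1) eel(c=2)]
  7. access dog: HIT, count now 2. Cache: [plum(c=1) berry(c=1) melon(c=1) eel(c=2) dog(c=2)]
  8. access eel: HIT, count now 3. Cache: [plum(c=1) berry(c=1) melon(c=1) dog(c=2) eel(c=3)]
  9. access dog: HIT, count now 3. Cache: [plum(c=1) berry(c=1) melon(c=1) eel(c=3) dog(c=3)]
  10. access eel: HIT, count now 4. Cache: [plum(c=1) berry(c=1) melon(c=1) dog(c=3) eel(c=4)]
  11. access lemon: MISS. Cache: [plum(c=1) berry(c=1) melon(c=1) lemon(c=1) dog(c=3) eel(c=4)]
  12. access melon: HIT, count now 2. Cache: [plum(c=1) berry(c=1) lemon(c=1) melon(c=2) dog(c=3) eel(c=4)]
  13. access peach: MISS. Cache: [plum(c=1) berry(c=1) lemon(c=1) peach(c=1) melon(c=2) dog(c=3) eel(c=4)]
  14. access plum: HIT, count now 2. Cache: [berry(c=1) lemon(c=1) peach(c=1) melon(c=2) plum(c=2) dog(c=3) eel(c=4)]
  15. access eel: HIT, count now 5. Cache: [berry(c=1) lemon(c=1) peach(c=1) melon(c=2) plum(c=2) dog(c=3) eel(c=5)]
  16. access melon: HIT, count now 3. Cache: [berry(c=1) lemon(c=1) peach(c=1) plum(c=2) dog(c=3) melon(c=3) eel(c=5)]
  17. access peach: HIT, count now 2. Cache: [berry(c=1) lemon(c=1) plum(c=2) peach(c=2) dog(c=3) melon(c=3) eel(c=5)]
  18. access eel: HIT, count now 6. Cache: [berry(c=1) lemon(c=1) plum(c=2) peach(c=2) dog(c=3) melon(c=3) eel(c=6)]
  19. access eel: HIT, count now 7. Cache: [berry(c=1) lemon(c=1) plum(c=2) peach(c=2) dog(c=3) melon(c=3) eel(c=7)]
  20. access eel: HIT, count now 8. Cache: [berry(c=1) lemon(c=1) plum(c=2) peach(c=2) dog(c=3) melon(c=3) eel(c=8)]
  21. access dog: HIT, count now 4. Cache: [berry(c=1) lemon(c=1) plum(c=2) peach(c=2) melon(c=3) dog(c=4) eel(c=8)]
  22. access peach: HIT, count now 3. Cache: [berry(c=1) lemon(c=1) plum(c=2) melon(c=3) peach(c=3) dog(c=4) eel(c=8)]
  23. access peach: HIT, count now 4. Cache: [berry(c=1) lemon(c=1) plum(c=2) melon(c=3) dog(c=4) peach(c=4) eel(c=8)]
  24. access apple: MISS. Cache: [berry(c=1) lemon(c=1) apple(c=1) plum(c=2) melon(c=3) dog(c=4) peach(c=4) eel(c=8)]
  25. access lemon: HIT, count now 2. Cache: [berry(c=1) apple(c=1) plum(c=2) lemon(c=2) melon(c=3) dog(c=4) peach(c=4) eel(c=8)]
  26. access berry: HIT, count now 2. Cache: [apple(c=1) plum(c=2) lemon(c=2) berry(c=2) melon(c=3) dog(c=4) peach(c=4) eel(c=8)]
  27. access melon: HIT, count now 4. Cache: [apple(c=1) plum(c=2) lemon(c=2) berry(c=2) dog(c=4) peach(c=4) melon(c=4) eel(c=8)]
  28. access kiwi: MISS, evict apple(c=1). Cache: [kiwi(c=1) plum(c=2) lemon(c=2) berry(c=2) dog(c=4) peach(c=4) melon(c=4) eel(c=8)]
Total: 19 hits, 9 misses, 1 evictions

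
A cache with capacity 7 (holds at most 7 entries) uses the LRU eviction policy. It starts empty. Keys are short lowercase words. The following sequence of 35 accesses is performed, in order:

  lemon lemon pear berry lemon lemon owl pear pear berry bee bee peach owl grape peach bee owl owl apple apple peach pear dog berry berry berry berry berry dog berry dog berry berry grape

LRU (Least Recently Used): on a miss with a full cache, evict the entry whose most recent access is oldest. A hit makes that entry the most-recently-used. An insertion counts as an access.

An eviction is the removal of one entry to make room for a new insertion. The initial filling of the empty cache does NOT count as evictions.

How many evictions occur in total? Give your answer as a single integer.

Answer: 4

Derivation:
LRU simulation (capacity=7):
  1. access lemon: MISS. Cache (LRU->MRU): [lemon]
  2. access lemon: HIT. Cache (LRU->MRU): [lemon]
  3. access pear: MISS. Cache (LRU->MRU): [lemon pear]
  4. access berry: MISS. Cache (LRU->MRU): [lemon pear berry]
  5. access lemon: HIT. Cache (LRU->MRU): [pear berry lemon]
  6. access lemon: HIT. Cache (LRU->MRU): [pear berry lemon]
  7. access owl: MISS. Cache (LRU->MRU): [pear berry lemon owl]
  8. access pear: HIT. Cache (LRU->MRU): [berry lemon owl pear]
  9. access pear: HIT. Cache (LRU->MRU): [berry lemon owl pear]
  10. access berry: HIT. Cache (LRU->MRU): [lemon owl pear berry]
  11. access bee: MISS. Cache (LRU->MRU): [lemon owl pear berry bee]
  12. access bee: HIT. Cache (LRU->MRU): [lemon owl pear berry bee]
  13. access peach: MISS. Cache (LRU->MRU): [lemon owl pear berry bee peach]
  14. access owl: HIT. Cache (LRU->MRU): [lemon pear berry bee peach owl]
  15. access grape: MISS. Cache (LRU->MRU): [lemon pear berry bee peach owl grape]
  16. access peach: HIT. Cache (LRU->MRU): [lemon pear berry bee owl grape peach]
  17. access bee: HIT. Cache (LRU->MRU): [lemon pear berry owl grape peach bee]
  18. access owl: HIT. Cache (LRU->MRU): [lemon pear berry grape peach bee owl]
  19. access owl: HIT. Cache (LRU->MRU): [lemon pear berry grape peach bee owl]
  20. access apple: MISS, evict lemon. Cache (LRU->MRU): [pear berry grape peach bee owl apple]
  21. access apple: HIT. Cache (LRU->MRU): [pear berry grape peach bee owl apple]
  22. access peach: HIT. Cache (LRU->MRU): [pear berry grape bee owl apple peach]
  23. access pear: HIT. Cache (LRU->MRU): [berry grape bee owl apple peach pear]
  24. access dog: MISS, evict berry. Cache (LRU->MRU): [grape bee owl apple peach pear dog]
  25. access berry: MISS, evict grape. Cache (LRU->MRU): [bee owl apple peach pear dog berry]
  26. access berry: HIT. Cache (LRU->MRU): [bee owl apple peach pear dog berry]
  27. access berry: HIT. Cache (LRU->MRU): [bee owl apple peach pear dog berry]
  28. access berry: HIT. Cache (LRU->MRU): [bee owl apple peach pear dog berry]
  29. access berry: HIT. Cache (LRU->MRU): [bee owl apple peach pear dog berry]
  30. access dog: HIT. Cache (LRU->MRU): [bee owl apple peach pear berry dog]
  31. access berry: HIT. Cache (LRU->MRU): [bee owl apple peach pear dog berry]
  32. access dog: HIT. Cache (LRU->MRU): [bee owl apple peach pear berry dog]
  33. access berry: HIT. Cache (LRU->MRU): [bee owl apple peach pear dog berry]
  34. access berry: HIT. Cache (LRU->MRU): [bee owl apple peach pear dog berry]
  35. access grape: MISS, evict bee. Cache (LRU->MRU): [owl apple peach pear dog berry grape]
Total: 24 hits, 11 misses, 4 evictions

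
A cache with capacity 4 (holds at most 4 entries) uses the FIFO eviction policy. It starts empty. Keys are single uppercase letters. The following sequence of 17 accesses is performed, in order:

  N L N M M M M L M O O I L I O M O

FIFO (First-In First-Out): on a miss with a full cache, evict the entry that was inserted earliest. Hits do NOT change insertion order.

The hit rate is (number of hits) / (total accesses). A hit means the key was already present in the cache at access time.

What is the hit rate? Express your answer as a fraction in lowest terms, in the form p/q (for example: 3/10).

Answer: 12/17

Derivation:
FIFO simulation (capacity=4):
  1. access N: MISS. Cache (old->new): [N]
  2. access L: MISS. Cache (old->new): [N L]
  3. access N: HIT. Cache (old->new): [N L]
  4. access M: MISS. Cache (old->new): [N L M]
  5. access M: HIT. Cache (old->new): [N L M]
  6. access M: HIT. Cache (old->new): [N L M]
  7. access M: HIT. Cache (old->new): [N L M]
  8. access L: HIT. Cache (old->new): [N L M]
  9. access M: HIT. Cache (old->new): [N L M]
  10. access O: MISS. Cache (old->new): [N L M O]
  11. access O: HIT. Cache (old->new): [N L M O]
  12. access I: MISS, evict N. Cache (old->new): [L M O I]
  13. access L: HIT. Cache (old->new): [L M O I]
  14. access I: HIT. Cache (old->new): [L M O I]
  15. access O: HIT. Cache (old->new): [L M O I]
  16. access M: HIT. Cache (old->new): [L M O I]
  17. access O: HIT. Cache (old->new): [L M O I]
Total: 12 hits, 5 misses, 1 evictions

Hit rate = 12/17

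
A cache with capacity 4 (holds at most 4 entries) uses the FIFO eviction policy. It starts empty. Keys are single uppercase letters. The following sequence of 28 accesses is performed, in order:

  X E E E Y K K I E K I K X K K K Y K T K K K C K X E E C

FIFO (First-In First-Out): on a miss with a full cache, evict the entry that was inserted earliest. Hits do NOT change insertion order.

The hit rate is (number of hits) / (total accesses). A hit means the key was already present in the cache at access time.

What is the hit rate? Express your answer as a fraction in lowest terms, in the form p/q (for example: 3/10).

Answer: 9/14

Derivation:
FIFO simulation (capacity=4):
  1. access X: MISS. Cache (old->new): [X]
  2. access E: MISS. Cache (old->new): [X E]
  3. access E: HIT. Cache (old->new): [X E]
  4. access E: HIT. Cache (old->new): [X E]
  5. access Y: MISS. Cache (old->new): [X E Y]
  6. access K: MISS. Cache (old->new): [X E Y K]
  7. access K: HIT. Cache (old->new): [X E Y K]
  8. access I: MISS, evict X. Cache (old->new): [E Y K I]
  9. access E: HIT. Cache (old->new): [E Y K I]
  10. access K: HIT. Cache (old->new): [E Y K I]
  11. access I: HIT. Cache (old->new): [E Y K I]
  12. access K: HIT. Cache (old->new): [E Y K I]
  13. access X: MISS, evict E. Cache (old->new): [Y K I X]
  14. access K: HIT. Cache (old->new): [Y K I X]
  15. access K: HIT. Cache (old->new): [Y K I X]
  16. access K: HIT. Cache (old->new): [Y K I X]
  17. access Y: HIT. Cache (old->new): [Y K I X]
  18. access K: HIT. Cache (old->new): [Y K I X]
  19. access T: MISS, evict Y. Cache (old->new): [K I X T]
  20. access K: HIT. Cache (old->new): [K I X T]
  21. access K: HIT. Cache (old->new): [K I X T]
  22. access K: HIT. Cache (old->new): [K I X T]
  23. access C: MISS, evict K. Cache (old->new): [I X T C]
  24. access K: MISS, evict I. Cache (old->new): [X T C K]
  25. access X: HIT. Cache (old->new): [X T C K]
  26. access E: MISS, evict X. Cache (old->new): [T C K E]
  27. access E: HIT. Cache (old->new): [T C K E]
  28. access C: HIT. Cache (old->new): [T C K E]
Total: 18 hits, 10 misses, 6 evictions

Hit rate = 18/28 = 9/14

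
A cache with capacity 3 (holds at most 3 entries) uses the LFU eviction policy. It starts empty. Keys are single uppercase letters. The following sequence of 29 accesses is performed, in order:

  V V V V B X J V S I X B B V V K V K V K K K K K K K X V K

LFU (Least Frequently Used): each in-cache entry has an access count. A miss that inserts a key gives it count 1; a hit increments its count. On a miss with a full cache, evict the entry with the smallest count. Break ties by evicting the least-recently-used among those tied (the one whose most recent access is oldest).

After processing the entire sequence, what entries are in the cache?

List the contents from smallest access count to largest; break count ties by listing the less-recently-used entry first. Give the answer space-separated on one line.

LFU simulation (capacity=3):
  1. access V: MISS. Cache: [V(c=1)]
  2. access V: HIT, count now 2. Cache: [V(c=2)]
  3. access V: HIT, count now 3. Cache: [V(c=3)]
  4. access V: HIT, count now 4. Cache: [V(c=4)]
  5. access B: MISS. Cache: [B(c=1) V(c=4)]
  6. access X: MISS. Cache: [B(c=1) X(c=1) V(c=4)]
  7. access J: MISS, evict B(c=1). Cache: [X(c=1) J(c=1) V(c=4)]
  8. access V: HIT, count now 5. Cache: [X(c=1) J(c=1) V(c=5)]
  9. access S: MISS, evict X(c=1). Cache: [J(c=1) S(c=1) V(c=5)]
  10. access I: MISS, evict J(c=1). Cache: [S(c=1) I(c=1) V(c=5)]
  11. access X: MISS, evict S(c=1). Cache: [I(c=1) X(c=1) V(c=5)]
  12. access B: MISS, evict I(c=1). Cache: [X(c=1) B(c=1) V(c=5)]
  13. access B: HIT, count now 2. Cache: [X(c=1) B(c=2) V(c=5)]
  14. access V: HIT, count now 6. Cache: [X(c=1) B(c=2) V(c=6)]
  15. access V: HIT, count now 7. Cache: [X(c=1) B(c=2) V(c=7)]
  16. access K: MISS, evict X(c=1). Cache: [K(c=1) B(c=2) V(c=7)]
  17. access V: HIT, count now 8. Cache: [K(c=1) B(c=2) V(c=8)]
  18. access K: HIT, count now 2. Cache: [B(c=2) K(c=2) V(c=8)]
  19. access V: HIT, count now 9. Cache: [B(c=2) K(c=2) V(c=9)]
  20. access K: HIT, count now 3. Cache: [B(c=2) K(c=3) V(c=9)]
  21. access K: HIT, count now 4. Cache: [B(c=2) K(c=4) V(c=9)]
  22. access K: HIT, count now 5. Cache: [B(c=2) K(c=5) V(c=9)]
  23. access K: HIT, count now 6. Cache: [B(c=2) K(c=6) V(c=9)]
  24. access K: HIT, count now 7. Cache: [B(c=2) K(c=7) V(c=9)]
  25. access K: HIT, count now 8. Cache: [B(c=2) K(c=8) V(c=9)]
  26. access K: HIT, count now 9. Cache: [B(c=2) V(c=9) K(c=9)]
  27. access X: MISS, evict B(c=2). Cache: [X(c=1) V(c=9) K(c=9)]
  28. access V: HIT, count now 10. Cache: [X(c=1) K(c=9) V(c=10)]
  29. access K: HIT, count now 10. Cache: [X(c=1) V(c=10) K(c=10)]
Total: 19 hits, 10 misses, 7 evictions

Answer: X V K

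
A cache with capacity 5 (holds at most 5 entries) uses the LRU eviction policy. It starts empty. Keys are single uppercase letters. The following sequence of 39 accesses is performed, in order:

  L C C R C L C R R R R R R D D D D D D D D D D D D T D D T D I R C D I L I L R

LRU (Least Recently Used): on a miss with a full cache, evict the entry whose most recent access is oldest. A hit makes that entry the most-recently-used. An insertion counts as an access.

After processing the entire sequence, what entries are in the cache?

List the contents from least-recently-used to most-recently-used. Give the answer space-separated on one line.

Answer: C D I L R

Derivation:
LRU simulation (capacity=5):
  1. access L: MISS. Cache (LRU->MRU): [L]
  2. access C: MISS. Cache (LRU->MRU): [L C]
  3. access C: HIT. Cache (LRU->MRU): [L C]
  4. access R: MISS. Cache (LRU->MRU): [L C R]
  5. access C: HIT. Cache (LRU->MRU): [L R C]
  6. access L: HIT. Cache (LRU->MRU): [R C L]
  7. access C: HIT. Cache (LRU->MRU): [R L C]
  8. access R: HIT. Cache (LRU->MRU): [L C R]
  9. access R: HIT. Cache (LRU->MRU): [L C R]
  10. access R: HIT. Cache (LRU->MRU): [L C R]
  11. access R: HIT. Cache (LRU->MRU): [L C R]
  12. access R: HIT. Cache (LRU->MRU): [L C R]
  13. access R: HIT. Cache (LRU->MRU): [L C R]
  14. access D: MISS. Cache (LRU->MRU): [L C R D]
  15. access D: HIT. Cache (LRU->MRU): [L C R D]
  16. access D: HIT. Cache (LRU->MRU): [L C R D]
  17. access D: HIT. Cache (LRU->MRU): [L C R D]
  18. access D: HIT. Cache (LRU->MRU): [L C R D]
  19. access D: HIT. Cache (LRU->MRU): [L C R D]
  20. access D: HIT. Cache (LRU->MRU): [L C R D]
  21. access D: HIT. Cache (LRU->MRU): [L C R D]
  22. access D: HIT. Cache (LRU->MRU): [L C R D]
  23. access D: HIT. Cache (LRU->MRU): [L C R D]
  24. access D: HIT. Cache (LRU->MRU): [L C R D]
  25. access D: HIT. Cache (LRU->MRU): [L C R D]
  26. access T: MISS. Cache (LRU->MRU): [L C R D T]
  27. access D: HIT. Cache (LRU->MRU): [L C R T D]
  28. access D: HIT. Cache (LRU->MRU): [L C R T D]
  29. access T: HIT. Cache (LRU->MRU): [L C R D T]
  30. access D: HIT. Cache (LRU->MRU): [L C R T D]
  31. access I: MISS, evict L. Cache (LRU->MRU): [C R T D I]
  32. access R: HIT. Cache (LRU->MRU): [C T D I R]
  33. access C: HIT. Cache (LRU->MRU): [T D I R C]
  34. access D: HIT. Cache (LRU->MRU): [T I R C D]
  35. access I: HIT. Cache (LRU->MRU): [T R C D I]
  36. access L: MISS, evict T. Cache (LRU->MRU): [R C D I L]
  37. access I: HIT. Cache (LRU->MRU): [R C D L I]
  38. access L: HIT. Cache (LRU->MRU): [R C D I L]
  39. access R: HIT. Cache (LRU->MRU): [C D I L R]
Total: 32 hits, 7 misses, 2 evictions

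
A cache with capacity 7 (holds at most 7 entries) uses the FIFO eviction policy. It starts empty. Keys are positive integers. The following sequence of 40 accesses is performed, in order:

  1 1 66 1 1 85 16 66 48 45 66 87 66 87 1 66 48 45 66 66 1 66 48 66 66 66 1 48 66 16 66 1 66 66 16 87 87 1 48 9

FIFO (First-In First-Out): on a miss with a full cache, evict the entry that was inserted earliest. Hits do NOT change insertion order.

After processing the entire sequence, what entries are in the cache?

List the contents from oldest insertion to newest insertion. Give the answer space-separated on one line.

FIFO simulation (capacity=7):
  1. access 1: MISS. Cache (old->new): [1]
  2. access 1: HIT. Cache (old->new): [1]
  3. access 66: MISS. Cache (old->new): [1 66]
  4. access 1: HIT. Cache (old->new): [1 66]
  5. access 1: HIT. Cache (old->new): [1 66]
  6. access 85: MISS. Cache (old->new): [1 66 85]
  7. access 16: MISS. Cache (old->new): [1 66 85 16]
  8. access 66: HIT. Cache (old->new): [1 66 85 16]
  9. access 48: MISS. Cache (old->new): [1 66 85 16 48]
  10. access 45: MISS. Cache (old->new): [1 66 85 16 48 45]
  11. access 66: HIT. Cache (old->new): [1 66 85 16 48 45]
  12. access 87: MISS. Cache (old->new): [1 66 85 16 48 45 87]
  13. access 66: HIT. Cache (old->new): [1 66 85 16 48 45 87]
  14. access 87: HIT. Cache (old->new): [1 66 85 16 48 45 87]
  15. access 1: HIT. Cache (old->new): [1 66 85 16 48 45 87]
  16. access 66: HIT. Cache (old->new): [1 66 85 16 48 45 87]
  17. access 48: HIT. Cache (old->new): [1 66 85 16 48 45 87]
  18. access 45: HIT. Cache (old->new): [1 66 85 16 48 45 87]
  19. access 66: HIT. Cache (old->new): [1 66 85 16 48 45 87]
  20. access 66: HIT. Cache (old->new): [1 66 85 16 48 45 87]
  21. access 1: HIT. Cache (old->new): [1 66 85 16 48 45 87]
  22. access 66: HIT. Cache (old->new): [1 66 85 16 48 45 87]
  23. access 48: HIT. Cache (old->new): [1 66 85 16 48 45 87]
  24. access 66: HIT. Cache (old->new): [1 66 85 16 48 45 87]
  25. access 66: HIT. Cache (old->new): [1 66 85 16 48 45 87]
  26. access 66: HIT. Cache (old->new): [1 66 85 16 48 45 87]
  27. access 1: HIT. Cache (old->new): [1 66 85 16 48 45 87]
  28. access 48: HIT. Cache (old->new): [1 66 85 16 48 45 87]
  29. access 66: HIT. Cache (old->new): [1 66 85 16 48 45 87]
  30. access 16: HIT. Cache (old->new): [1 66 85 16 48 45 87]
  31. access 66: HIT. Cache (old->new): [1 66 85 16 48 45 87]
  32. access 1: HIT. Cache (old->new): [1 66 85 16 48 45 87]
  33. access 66: HIT. Cache (old->new): [1 66 85 16 48 45 87]
  34. access 66: HIT. Cache (old->new): [1 66 85 16 48 45 87]
  35. access 16: HIT. Cache (old->new): [1 66 85 16 48 45 87]
  36. access 87: HIT. Cache (old->new): [1 66 85 16 48 45 87]
  37. access 87: HIT. Cache (old->new): [1 66 85 16 48 45 87]
  38. access 1: HIT. Cache (old->new): [1 66 85 16 48 45 87]
  39. access 48: HIT. Cache (old->new): [1 66 85 16 48 45 87]
  40. access 9: MISS, evict 1. Cache (old->new): [66 85 16 48 45 87 9]
Total: 32 hits, 8 misses, 1 evictions

Answer: 66 85 16 48 45 87 9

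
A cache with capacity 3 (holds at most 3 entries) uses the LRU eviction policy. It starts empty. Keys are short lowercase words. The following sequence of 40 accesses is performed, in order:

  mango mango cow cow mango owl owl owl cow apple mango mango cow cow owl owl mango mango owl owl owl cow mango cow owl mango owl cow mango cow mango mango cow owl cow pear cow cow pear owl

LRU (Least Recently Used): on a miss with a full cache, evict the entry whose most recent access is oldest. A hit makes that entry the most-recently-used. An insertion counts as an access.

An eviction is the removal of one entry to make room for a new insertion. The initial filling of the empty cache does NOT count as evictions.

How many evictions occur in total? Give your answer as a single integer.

Answer: 4

Derivation:
LRU simulation (capacity=3):
  1. access mango: MISS. Cache (LRU->MRU): [mango]
  2. access mango: HIT. Cache (LRU->MRU): [mango]
  3. access cow: MISS. Cache (LRU->MRU): [mango cow]
  4. access cow: HIT. Cache (LRU->MRU): [mango cow]
  5. access mango: HIT. Cache (LRU->MRU): [cow mango]
  6. access owl: MISS. Cache (LRU->MRU): [cow mango owl]
  7. access owl: HIT. Cache (LRU->MRU): [cow mango owl]
  8. access owl: HIT. Cache (LRU->MRU): [cow mango owl]
  9. access cow: HIT. Cache (LRU->MRU): [mango owl cow]
  10. access apple: MISS, evict mango. Cache (LRU->MRU): [owl cow apple]
  11. access mango: MISS, evict owl. Cache (LRU->MRU): [cow apple mango]
  12. access mango: HIT. Cache (LRU->MRU): [cow apple mango]
  13. access cow: HIT. Cache (LRU->MRU): [apple mango cow]
  14. access cow: HIT. Cache (LRU->MRU): [apple mango cow]
  15. access owl: MISS, evict apple. Cache (LRU->MRU): [mango cow owl]
  16. access owl: HIT. Cache (LRU->MRU): [mango cow owl]
  17. access mango: HIT. Cache (LRU->MRU): [cow owl mango]
  18. access mango: HIT. Cache (LRU->MRU): [cow owl mango]
  19. access owl: HIT. Cache (LRU->MRU): [cow mango owl]
  20. access owl: HIT. Cache (LRU->MRU): [cow mango owl]
  21. access owl: HIT. Cache (LRU->MRU): [cow mango owl]
  22. access cow: HIT. Cache (LRU->MRU): [mango owl cow]
  23. access mango: HIT. Cache (LRU->MRU): [owl cow mango]
  24. access cow: HIT. Cache (LRU->MRU): [owl mango cow]
  25. access owl: HIT. Cache (LRU->MRU): [mango cow owl]
  26. access mango: HIT. Cache (LRU->MRU): [cow owl mango]
  27. access owl: HIT. Cache (LRU->MRU): [cow mango owl]
  28. access cow: HIT. Cache (LRU->MRU): [mango owl cow]
  29. access mango: HIT. Cache (LRU->MRU): [owl cow mango]
  30. access cow: HIT. Cache (LRU->MRU): [owl mango cow]
  31. access mango: HIT. Cache (LRU->MRU): [owl cow mango]
  32. access mango: HIT. Cache (LRU->MRU): [owl cow mango]
  33. access cow: HIT. Cache (LRU->MRU): [owl mango cow]
  34. access owl: HIT. Cache (LRU->MRU): [mango cow owl]
  35. access cow: HIT. Cache (LRU->MRU): [mango owl cow]
  36. access pear: MISS, evict mango. Cache (LRU->MRU): [owl cow pear]
  37. access cow: HIT. Cache (LRU->MRU): [owl pear cow]
  38. access cow: HIT. Cache (LRU->MRU): [owl pear cow]
  39. access pear: HIT. Cache (LRU->MRU): [owl cow pear]
  40. access owl: HIT. Cache (LRU->MRU): [cow pear owl]
Total: 33 hits, 7 misses, 4 evictions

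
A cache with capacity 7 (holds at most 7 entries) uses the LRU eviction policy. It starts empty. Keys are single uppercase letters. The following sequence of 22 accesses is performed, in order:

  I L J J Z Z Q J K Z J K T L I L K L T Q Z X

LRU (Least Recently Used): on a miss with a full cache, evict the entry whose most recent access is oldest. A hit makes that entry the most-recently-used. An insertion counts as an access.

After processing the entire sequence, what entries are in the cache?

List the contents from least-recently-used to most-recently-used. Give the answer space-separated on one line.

LRU simulation (capacity=7):
  1. access I: MISS. Cache (LRU->MRU): [I]
  2. access L: MISS. Cache (LRU->MRU): [I L]
  3. access J: MISS. Cache (LRU->MRU): [I L J]
  4. access J: HIT. Cache (LRU->MRU): [I L J]
  5. access Z: MISS. Cache (LRU->MRU): [I L J Z]
  6. access Z: HIT. Cache (LRU->MRU): [I L J Z]
  7. access Q: MISS. Cache (LRU->MRU): [I L J Z Q]
  8. access J: HIT. Cache (LRU->MRU): [I L Z Q J]
  9. access K: MISS. Cache (LRU->MRU): [I L Z Q J K]
  10. access Z: HIT. Cache (LRU->MRU): [I L Q J K Z]
  11. access J: HIT. Cache (LRU->MRU): [I L Q K Z J]
  12. access K: HIT. Cache (LRU->MRU): [I L Q Z J K]
  13. access T: MISS. Cache (LRU->MRU): [I L Q Z J K T]
  14. access L: HIT. Cache (LRU->MRU): [I Q Z J K T L]
  15. access I: HIT. Cache (LRU->MRU): [Q Z J K T L I]
  16. access L: HIT. Cache (LRU->MRU): [Q Z J K T I L]
  17. access K: HIT. Cache (LRU->MRU): [Q Z J T I L K]
  18. access L: HIT. Cache (LRU->MRU): [Q Z J T I K L]
  19. access T: HIT. Cache (LRU->MRU): [Q Z J I K L T]
  20. access Q: HIT. Cache (LRU->MRU): [Z J I K L T Q]
  21. access Z: HIT. Cache (LRU->MRU): [J I K L T Q Z]
  22. access X: MISS, evict J. Cache (LRU->MRU): [I K L T Q Z X]
Total: 14 hits, 8 misses, 1 evictions

Answer: I K L T Q Z X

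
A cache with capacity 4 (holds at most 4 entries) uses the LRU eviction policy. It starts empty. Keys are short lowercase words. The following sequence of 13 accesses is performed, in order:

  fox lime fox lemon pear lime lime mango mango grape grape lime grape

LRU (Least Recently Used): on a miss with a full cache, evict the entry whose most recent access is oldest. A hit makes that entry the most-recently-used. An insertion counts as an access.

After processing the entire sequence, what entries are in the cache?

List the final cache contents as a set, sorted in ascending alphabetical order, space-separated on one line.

Answer: grape lime mango pear

Derivation:
LRU simulation (capacity=4):
  1. access fox: MISS. Cache (LRU->MRU): [fox]
  2. access lime: MISS. Cache (LRU->MRU): [fox lime]
  3. access fox: HIT. Cache (LRU->MRU): [lime fox]
  4. access lemon: MISS. Cache (LRU->MRU): [lime fox lemon]
  5. access pear: MISS. Cache (LRU->MRU): [lime fox lemon pear]
  6. access lime: HIT. Cache (LRU->MRU): [fox lemon pear lime]
  7. access lime: HIT. Cache (LRU->MRU): [fox lemon pear lime]
  8. access mango: MISS, evict fox. Cache (LRU->MRU): [lemon pear lime mango]
  9. access mango: HIT. Cache (LRU->MRU): [lemon pear lime mango]
  10. access grape: MISS, evict lemon. Cache (LRU->MRU): [pear lime mango grape]
  11. access grape: HIT. Cache (LRU->MRU): [pear lime mango grape]
  12. access lime: HIT. Cache (LRU->MRU): [pear mango grape lime]
  13. access grape: HIT. Cache (LRU->MRU): [pear mango lime grape]
Total: 7 hits, 6 misses, 2 evictions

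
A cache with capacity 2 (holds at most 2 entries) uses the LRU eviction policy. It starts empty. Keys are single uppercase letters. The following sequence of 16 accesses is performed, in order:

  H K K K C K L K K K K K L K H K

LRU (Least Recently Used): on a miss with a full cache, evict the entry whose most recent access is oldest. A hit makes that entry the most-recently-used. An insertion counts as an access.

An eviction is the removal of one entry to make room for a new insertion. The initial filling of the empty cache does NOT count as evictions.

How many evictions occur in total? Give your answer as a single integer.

Answer: 3

Derivation:
LRU simulation (capacity=2):
  1. access H: MISS. Cache (LRU->MRU): [H]
  2. access K: MISS. Cache (LRU->MRU): [H K]
  3. access K: HIT. Cache (LRU->MRU): [H K]
  4. access K: HIT. Cache (LRU->MRU): [H K]
  5. access C: MISS, evict H. Cache (LRU->MRU): [K C]
  6. access K: HIT. Cache (LRU->MRU): [C K]
  7. access L: MISS, evict C. Cache (LRU->MRU): [K L]
  8. access K: HIT. Cache (LRU->MRU): [L K]
  9. access K: HIT. Cache (LRU->MRU): [L K]
  10. access K: HIT. Cache (LRU->MRU): [L K]
  11. access K: HIT. Cache (LRU->MRU): [L K]
  12. access K: HIT. Cache (LRU->MRU): [L K]
  13. access L: HIT. Cache (LRU->MRU): [K L]
  14. access K: HIT. Cache (LRU->MRU): [L K]
  15. access H: MISS, evict L. Cache (LRU->MRU): [K H]
  16. access K: HIT. Cache (LRU->MRU): [H K]
Total: 11 hits, 5 misses, 3 evictions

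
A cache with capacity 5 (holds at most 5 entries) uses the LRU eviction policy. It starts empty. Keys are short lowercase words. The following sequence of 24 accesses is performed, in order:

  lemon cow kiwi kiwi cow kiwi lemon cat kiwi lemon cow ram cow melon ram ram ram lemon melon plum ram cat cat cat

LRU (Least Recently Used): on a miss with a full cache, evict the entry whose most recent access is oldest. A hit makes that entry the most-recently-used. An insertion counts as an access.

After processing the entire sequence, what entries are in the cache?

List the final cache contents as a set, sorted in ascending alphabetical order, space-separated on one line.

LRU simulation (capacity=5):
  1. access lemon: MISS. Cache (LRU->MRU): [lemon]
  2. access cow: MISS. Cache (LRU->MRU): [lemon cow]
  3. access kiwi: MISS. Cache (LRU->MRU): [lemon cow kiwi]
  4. access kiwi: HIT. Cache (LRU->MRU): [lemon cow kiwi]
  5. access cow: HIT. Cache (LRU->MRU): [lemon kiwi cow]
  6. access kiwi: HIT. Cache (LRU->MRU): [lemon cow kiwi]
  7. access lemon: HIT. Cache (LRU->MRU): [cow kiwi lemon]
  8. access cat: MISS. Cache (LRU->MRU): [cow kiwi lemon cat]
  9. access kiwi: HIT. Cache (LRU->MRU): [cow lemon cat kiwi]
  10. access lemon: HIT. Cache (LRU->MRU): [cow cat kiwi lemon]
  11. access cow: HIT. Cache (LRU->MRU): [cat kiwi lemon cow]
  12. access ram: MISS. Cache (LRU->MRU): [cat kiwi lemon cow ram]
  13. access cow: HIT. Cache (LRU->MRU): [cat kiwi lemon ram cow]
  14. access melon: MISS, evict cat. Cache (LRU->MRU): [kiwi lemon ram cow melon]
  15. access ram: HIT. Cache (LRU->MRU): [kiwi lemon cow melon ram]
  16. access ram: HIT. Cache (LRU->MRU): [kiwi lemon cow melon ram]
  17. access ram: HIT. Cache (LRU->MRU): [kiwi lemon cow melon ram]
  18. access lemon: HIT. Cache (LRU->MRU): [kiwi cow melon ram lemon]
  19. access melon: HIT. Cache (LRU->MRU): [kiwi cow ram lemon melon]
  20. access plum: MISS, evict kiwi. Cache (LRU->MRU): [cow ram lemon melon plum]
  21. access ram: HIT. Cache (LRU->MRU): [cow lemon melon plum ram]
  22. access cat: MISS, evict cow. Cache (LRU->MRU): [lemon melon plum ram cat]
  23. access cat: HIT. Cache (LRU->MRU): [lemon melon plum ram cat]
  24. access cat: HIT. Cache (LRU->MRU): [lemon melon plum ram cat]
Total: 16 hits, 8 misses, 3 evictions

Answer: cat lemon melon plum ram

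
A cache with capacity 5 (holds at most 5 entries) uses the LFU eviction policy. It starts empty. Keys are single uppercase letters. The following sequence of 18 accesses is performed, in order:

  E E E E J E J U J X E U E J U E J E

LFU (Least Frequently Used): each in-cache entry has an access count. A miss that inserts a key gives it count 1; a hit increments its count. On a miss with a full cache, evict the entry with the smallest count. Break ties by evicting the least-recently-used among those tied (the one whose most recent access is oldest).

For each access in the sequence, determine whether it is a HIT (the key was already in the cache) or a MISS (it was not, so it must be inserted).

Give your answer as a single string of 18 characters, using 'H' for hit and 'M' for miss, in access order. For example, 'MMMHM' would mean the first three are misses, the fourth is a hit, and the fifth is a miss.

Answer: MHHHMHHMHMHHHHHHHH

Derivation:
LFU simulation (capacity=5):
  1. access E: MISS. Cache: [E(c=1)]
  2. access E: HIT, count now 2. Cache: [E(c=2)]
  3. access E: HIT, count now 3. Cache: [E(c=3)]
  4. access E: HIT, count now 4. Cache: [E(c=4)]
  5. access J: MISS. Cache: [J(c=1) E(c=4)]
  6. access E: HIT, count now 5. Cache: [J(c=1) E(c=5)]
  7. access J: HIT, count now 2. Cache: [J(c=2) E(c=5)]
  8. access U: MISS. Cache: [U(c=1) J(c=2) E(c=5)]
  9. access J: HIT, count now 3. Cache: [U(c=1) J(c=3) E(c=5)]
  10. access X: MISS. Cache: [U(c=1) X(c=1) J(c=3) E(c=5)]
  11. access E: HIT, count now 6. Cache: [U(c=1) X(c=1) J(c=3) E(c=6)]
  12. access U: HIT, count now 2. Cache: [X(c=1) U(c=2) J(c=3) E(c=6)]
  13. access E: HIT, count now 7. Cache: [X(c=1) U(c=2) J(c=3) E(c=7)]
  14. access J: HIT, count now 4. Cache: [X(c=1) U(c=2) J(c=4) E(c=7)]
  15. access U: HIT, count now 3. Cache: [X(c=1) U(c=3) J(c=4) E(c=7)]
  16. access E: HIT, count now 8. Cache: [X(c=1) U(c=3) J(c=4) E(c=8)]
  17. access J: HIT, count now 5. Cache: [X(c=1) U(c=3) J(c=5) E(c=8)]
  18. access E: HIT, count now 9. Cache: [X(c=1) U(c=3) J(c=5) E(c=9)]
Total: 14 hits, 4 misses, 0 evictions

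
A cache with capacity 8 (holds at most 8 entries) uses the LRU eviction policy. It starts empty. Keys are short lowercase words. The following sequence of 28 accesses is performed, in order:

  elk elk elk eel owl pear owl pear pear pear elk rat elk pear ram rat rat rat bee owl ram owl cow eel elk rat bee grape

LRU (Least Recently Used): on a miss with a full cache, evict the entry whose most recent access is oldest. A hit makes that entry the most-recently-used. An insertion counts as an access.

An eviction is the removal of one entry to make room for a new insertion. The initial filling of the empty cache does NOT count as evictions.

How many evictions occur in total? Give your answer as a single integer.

Answer: 1

Derivation:
LRU simulation (capacity=8):
  1. access elk: MISS. Cache (LRU->MRU): [elk]
  2. access elk: HIT. Cache (LRU->MRU): [elk]
  3. access elk: HIT. Cache (LRU->MRU): [elk]
  4. access eel: MISS. Cache (LRU->MRU): [elk eel]
  5. access owl: MISS. Cache (LRU->MRU): [elk eel owl]
  6. access pear: MISS. Cache (LRU->MRU): [elk eel owl pear]
  7. access owl: HIT. Cache (LRU->MRU): [elk eel pear owl]
  8. access pear: HIT. Cache (LRU->MRU): [elk eel owl pear]
  9. access pear: HIT. Cache (LRU->MRU): [elk eel owl pear]
  10. access pear: HIT. Cache (LRU->MRU): [elk eel owl pear]
  11. access elk: HIT. Cache (LRU->MRU): [eel owl pear elk]
  12. access rat: MISS. Cache (LRU->MRU): [eel owl pear elk rat]
  13. access elk: HIT. Cache (LRU->MRU): [eel owl pear rat elk]
  14. access pear: HIT. Cache (LRU->MRU): [eel owl rat elk pear]
  15. access ram: MISS. Cache (LRU->MRU): [eel owl rat elk pear ram]
  16. access rat: HIT. Cache (LRU->MRU): [eel owl elk pear ram rat]
  17. access rat: HIT. Cache (LRU->MRU): [eel owl elk pear ram rat]
  18. access rat: HIT. Cache (LRU->MRU): [eel owl elk pear ram rat]
  19. access bee: MISS. Cache (LRU->MRU): [eel owl elk pear ram rat bee]
  20. access owl: HIT. Cache (LRU->MRU): [eel elk pear ram rat bee owl]
  21. access ram: HIT. Cache (LRU->MRU): [eel elk pear rat bee owl ram]
  22. access owl: HIT. Cache (LRU->MRU): [eel elk pear rat bee ram owl]
  23. access cow: MISS. Cache (LRU->MRU): [eel elk pear rat bee ram owl cow]
  24. access eel: HIT. Cache (LRU->MRU): [elk pear rat bee ram owl cow eel]
  25. access elk: HIT. Cache (LRU->MRU): [pear rat bee ram owl cow eel elk]
  26. access rat: HIT. Cache (LRU->MRU): [pear bee ram owl cow eel elk rat]
  27. access bee: HIT. Cache (LRU->MRU): [pear ram owl cow eel elk rat bee]
  28. access grape: MISS, evict pear. Cache (LRU->MRU): [ram owl cow eel elk rat bee grape]
Total: 19 hits, 9 misses, 1 evictions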